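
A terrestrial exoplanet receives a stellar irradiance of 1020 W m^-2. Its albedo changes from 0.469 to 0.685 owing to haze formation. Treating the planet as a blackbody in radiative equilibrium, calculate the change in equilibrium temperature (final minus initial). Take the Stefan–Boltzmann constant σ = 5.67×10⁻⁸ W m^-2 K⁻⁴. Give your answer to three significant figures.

-27.1 K

With α = 0.469, T₁ = 221.1 K.
Final:   T₂ = [S(1−0.685)/(4σ)]^(1/4) = 194.0 K.
Change: 194.0 − 221.1 = -27.05 K.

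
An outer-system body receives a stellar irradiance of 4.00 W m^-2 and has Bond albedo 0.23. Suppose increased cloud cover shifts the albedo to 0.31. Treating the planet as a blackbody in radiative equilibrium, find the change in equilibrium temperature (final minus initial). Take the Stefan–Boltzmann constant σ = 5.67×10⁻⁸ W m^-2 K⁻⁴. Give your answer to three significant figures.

-1.64 K

Initial: T₁ = [S(1−0.23)/(4σ)]^(1/4) = 60.71 K.
Final:   T₂ = [S(1−0.31)/(4σ)]^(1/4) = 59.06 K.
ΔT = T₂ − T₁ = -1.642 K.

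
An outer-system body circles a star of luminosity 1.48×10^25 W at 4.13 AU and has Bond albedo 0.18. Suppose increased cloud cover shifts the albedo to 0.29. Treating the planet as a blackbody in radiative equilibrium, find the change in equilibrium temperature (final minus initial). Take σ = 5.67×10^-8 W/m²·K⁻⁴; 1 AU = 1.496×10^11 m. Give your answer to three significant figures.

Orbital distance: d = 4.13 AU = 6.178×10^11 m.
Spreading L over a sphere of radius d: S = 1.48×10^25/(4π·6.18×10^11²) = 3.085 W/m².
Before: T₁ = [3.085·0.82/(4σ)]^(1/4) = 57.79 K.
With α = 0.29, T₂ = 55.75 K.
Change: 55.75 − 57.79 = -2.044 K.

-2.04 K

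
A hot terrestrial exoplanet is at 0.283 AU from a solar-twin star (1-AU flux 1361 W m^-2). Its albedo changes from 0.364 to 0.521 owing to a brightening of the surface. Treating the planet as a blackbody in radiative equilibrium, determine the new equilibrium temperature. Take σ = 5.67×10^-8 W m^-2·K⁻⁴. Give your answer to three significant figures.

435 K

By the inverse-square law, S = 1361/0.283² = 16990 W m^-2.
With the new albedo, S(1−α₂)/4 = 2035 W m^-2, so T₂ = 435.3 K.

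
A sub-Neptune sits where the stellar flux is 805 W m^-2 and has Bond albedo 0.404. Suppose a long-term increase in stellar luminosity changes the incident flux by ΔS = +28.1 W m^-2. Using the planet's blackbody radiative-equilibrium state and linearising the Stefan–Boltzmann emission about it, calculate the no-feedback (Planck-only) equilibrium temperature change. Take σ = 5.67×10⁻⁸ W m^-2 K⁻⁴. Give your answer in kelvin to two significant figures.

1.9 kelvin

The baseline emission temperature is T_e = 214.5 K.
Only a fraction (1−α) is absorbed and it's spread over 4πR², so ΔF = (1−α)ΔS/4 = 4.187 W m^-2.
The Planck feedback parameter is 4σT_e³ = 2.237 W m^-2/K.
So ΔT₀ = 4.187/2.237 = 1.87 K.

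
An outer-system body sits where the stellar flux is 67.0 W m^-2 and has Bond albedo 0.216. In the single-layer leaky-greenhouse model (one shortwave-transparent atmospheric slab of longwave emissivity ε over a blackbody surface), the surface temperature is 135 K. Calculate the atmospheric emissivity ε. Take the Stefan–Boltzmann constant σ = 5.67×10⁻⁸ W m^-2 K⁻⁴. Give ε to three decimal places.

First, T_e = [67.00·(1−0.216)/(4σ)]^(1/4) = 123.4 K.
T_s⁴ = T_e⁴·2/(2−ε) → ε = 2 − 2(T_e/T_s)⁴ = 2 − 2·(123.4/135)⁴ = 0.6054.

0.605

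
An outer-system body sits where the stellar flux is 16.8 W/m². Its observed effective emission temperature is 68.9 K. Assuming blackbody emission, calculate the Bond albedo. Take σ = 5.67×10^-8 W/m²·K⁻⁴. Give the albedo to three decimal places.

0.696

Energy balance: S(1−α)/4 = σT⁴, so 1−α = 4σT⁴/S.
σT⁴ = 1.278 W/m², so 4σT⁴ = 5.111 W/m².
Hence α = 1 − 5.111/16.80 = 0.6958.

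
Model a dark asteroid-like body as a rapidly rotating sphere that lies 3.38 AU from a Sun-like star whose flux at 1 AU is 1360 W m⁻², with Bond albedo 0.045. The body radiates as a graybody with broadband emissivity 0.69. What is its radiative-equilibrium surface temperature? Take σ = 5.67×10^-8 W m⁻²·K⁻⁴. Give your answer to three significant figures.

Irradiance scales as 1/d², so S = 1360 W m⁻² × (1/3.38)² = 119.0 W m⁻².
Averaging over the sphere, the absorbed flux is S(1−α)/4 = 28.42 W m⁻².
Radiative balance εσT⁴ = 28.42 gives T = [28.42/(0.69·σ)]^(1/4) = 164.2 K.

164 kelvin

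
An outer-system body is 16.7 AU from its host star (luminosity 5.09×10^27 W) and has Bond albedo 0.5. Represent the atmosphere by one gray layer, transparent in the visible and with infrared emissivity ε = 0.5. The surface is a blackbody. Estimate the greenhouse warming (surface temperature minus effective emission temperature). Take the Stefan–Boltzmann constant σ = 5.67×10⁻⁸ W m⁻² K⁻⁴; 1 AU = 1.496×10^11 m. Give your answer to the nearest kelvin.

d = 16.7 × 1.496×10^11 m = 2.498×10^12 m.
S = L/(4πd²) = 64.90 W m⁻².
Effective emission temperature (TOA balance): σT_e⁴ = S(1−α)/4 = 8.112 W m⁻² → T_e = 109.4 K.
Surface balance with a leaky layer gives σT_s⁴ = σT_e⁴·2/(2−ε), so T_s = T_e·[2/(2−0.5)]^(1/4) = 117.5 K.
T_s − T_e = 117.5 − 109.4 = 8.155 K.

8 K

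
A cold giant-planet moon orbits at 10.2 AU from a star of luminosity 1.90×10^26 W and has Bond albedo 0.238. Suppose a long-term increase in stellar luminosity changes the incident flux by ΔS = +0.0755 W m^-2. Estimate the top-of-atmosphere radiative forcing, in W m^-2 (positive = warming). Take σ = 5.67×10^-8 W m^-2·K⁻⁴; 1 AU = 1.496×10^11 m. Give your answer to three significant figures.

d = 10.2 × 1.496×10^11 m = 1.526×10^12 m.
S = L/(4πd²) = 6.494 W m^-2.
TOA radiative forcing: ΔF = (1−α)ΔS/4 = 0.762·(+0.0755)/4 = 0.01438 W m^-2.

0.0144 W m^-2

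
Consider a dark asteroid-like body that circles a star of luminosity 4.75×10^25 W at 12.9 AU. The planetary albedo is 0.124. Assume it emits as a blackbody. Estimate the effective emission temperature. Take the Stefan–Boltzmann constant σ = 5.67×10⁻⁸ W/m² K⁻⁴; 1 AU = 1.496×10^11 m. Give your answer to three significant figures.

d = 12.9 × 1.496×10^11 m = 1.930×10^12 m.
S = L/(4πd²) = 1.015 W/m².
Absorbed flux (global mean): S(1−α)/4 = 1.015·0.876/4 = 0.2223 W/m².
In equilibrium σT⁴ equals this, so T = 44.50 K.

44.5 K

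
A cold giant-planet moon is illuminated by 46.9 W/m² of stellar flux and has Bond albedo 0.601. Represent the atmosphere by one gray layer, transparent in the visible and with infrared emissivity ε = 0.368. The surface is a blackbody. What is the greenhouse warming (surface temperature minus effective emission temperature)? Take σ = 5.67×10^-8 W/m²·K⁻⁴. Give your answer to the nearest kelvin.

5 kelvin

At the top of the atmosphere, σT_e⁴ = S(1−α)/4 = 4.678 W/m², giving T_e = 95.31 K.
Surface balance with a leaky layer gives σT_s⁴ = σT_e⁴·2/(2−ε), so T_s = T_e·[2/(2−0.368)]^(1/4) = 100.3 K.
Greenhouse warming: T_s − T_e = 4.970 K.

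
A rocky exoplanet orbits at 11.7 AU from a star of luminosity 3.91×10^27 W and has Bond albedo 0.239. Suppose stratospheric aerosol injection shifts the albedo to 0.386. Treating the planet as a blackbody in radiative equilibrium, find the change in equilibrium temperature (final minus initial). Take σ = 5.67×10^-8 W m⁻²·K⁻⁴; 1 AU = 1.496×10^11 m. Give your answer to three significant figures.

-7.10 K

d = 11.7 × 1.496×10^11 m = 1.750×10^12 m.
Flux at the orbit: S = L/(4πd²) = 3.91×10^27/(4π·(1.75×10^12)²) = 101.6 W m⁻².
Before: T₁ = [101.6·0.761/(4σ)]^(1/4) = 135.9 K.
After:  T₂ = [101.6·0.614/(4σ)]^(1/4) = 128.8 K.
ΔT = T₂ − T₁ = -7.098 K.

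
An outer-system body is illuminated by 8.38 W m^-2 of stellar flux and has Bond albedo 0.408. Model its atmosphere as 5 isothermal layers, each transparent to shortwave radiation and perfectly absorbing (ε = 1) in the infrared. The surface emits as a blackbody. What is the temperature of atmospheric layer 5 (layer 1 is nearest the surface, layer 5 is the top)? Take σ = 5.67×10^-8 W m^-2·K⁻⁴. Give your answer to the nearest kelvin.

68 kelvin

The effective emission temperature is T_e = [S(1−α)/(4σ)]^¼ = 68.39 K.
Each opaque layer satisfies 2T_j⁴ = T_{j−1}⁴ + T_{j+1}⁴, giving T_k⁴ = (N+1−k)T_e⁴.
With k = 5: T_5 = (5+1−5)^¼·68.39 K = 68.39 K.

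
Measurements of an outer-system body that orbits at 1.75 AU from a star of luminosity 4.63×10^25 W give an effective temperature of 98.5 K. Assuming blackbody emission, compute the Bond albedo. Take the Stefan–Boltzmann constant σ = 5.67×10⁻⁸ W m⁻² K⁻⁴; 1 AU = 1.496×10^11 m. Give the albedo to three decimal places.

d = 1.75 × 1.496×10^11 m = 2.618×10^11 m.
S = L/(4πd²) = 53.76 W m⁻².
Rearranging the radiative balance, α = 1 − 4σT⁴/S.
σT⁴ = 5.337 W m⁻², so 4σT⁴ = 21.35 W m⁻².
Hence α = 1 − 21.35/53.76 = 0.6028.

0.603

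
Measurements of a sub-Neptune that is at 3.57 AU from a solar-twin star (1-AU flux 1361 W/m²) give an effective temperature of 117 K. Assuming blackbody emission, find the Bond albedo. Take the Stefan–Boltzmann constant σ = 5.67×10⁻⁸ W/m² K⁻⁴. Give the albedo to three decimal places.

Flux at the orbit: S = 1361/(3.57)² = 106.8 W/m².
Rearranging the radiative balance, α = 1 − 4σT⁴/S.
4σT⁴ = 4·5.67×10⁻⁸·(117)⁴ = 42.50 W/m².
Hence α = 1 − 42.50/106.8 = 0.6020.

0.602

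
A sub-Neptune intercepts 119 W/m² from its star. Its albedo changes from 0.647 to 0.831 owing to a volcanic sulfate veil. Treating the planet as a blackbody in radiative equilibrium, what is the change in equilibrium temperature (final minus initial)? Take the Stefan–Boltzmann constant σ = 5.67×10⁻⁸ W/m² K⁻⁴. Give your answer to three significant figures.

-19.6 kelvin

Initial: T₁ = [S(1−0.647)/(4σ)]^(1/4) = 116.7 K.
Final:   T₂ = [S(1−0.831)/(4σ)]^(1/4) = 97.04 K.
ΔT = T₂ − T₁ = -19.62 K.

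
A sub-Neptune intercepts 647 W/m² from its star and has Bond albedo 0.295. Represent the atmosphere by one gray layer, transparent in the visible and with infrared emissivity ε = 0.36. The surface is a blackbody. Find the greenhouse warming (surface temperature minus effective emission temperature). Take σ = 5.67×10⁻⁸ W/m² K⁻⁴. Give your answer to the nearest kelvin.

11 K

The planet radiates to space at T_e = [S(1−α)/(4σ)]^(1/4) = 211.8 K.
For a single slab of emissivity ε, T_s⁴ = 2T_e⁴/(2−ε); thus T_s = 211.8·(1.22)^(1/4) = 222.5 K.
T_s − T_e = 222.5 − 211.8 = 10.77 K.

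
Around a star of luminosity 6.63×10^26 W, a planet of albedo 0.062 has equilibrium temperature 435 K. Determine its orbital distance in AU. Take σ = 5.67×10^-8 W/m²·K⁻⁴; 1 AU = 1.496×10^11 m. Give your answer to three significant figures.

0.522 AU

Energy balance gives S = 4σT⁴/(1−α) = 8658 W/m².
Then d = [L/(4πS)]^(1/2) = 7.806×10^10 m, i.e. 0.5218 AU.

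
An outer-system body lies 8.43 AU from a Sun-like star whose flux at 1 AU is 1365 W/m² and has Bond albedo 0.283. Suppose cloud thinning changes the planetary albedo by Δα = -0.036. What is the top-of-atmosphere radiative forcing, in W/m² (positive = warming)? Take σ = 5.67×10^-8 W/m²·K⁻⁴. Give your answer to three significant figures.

0.173 W/m²

By the inverse-square law, S = 1365/8.43² = 19.21 W/m².
The change in absorbed flux is Δ[S(1−α)/4] = −SΔα/4 = 0.1729 W/m².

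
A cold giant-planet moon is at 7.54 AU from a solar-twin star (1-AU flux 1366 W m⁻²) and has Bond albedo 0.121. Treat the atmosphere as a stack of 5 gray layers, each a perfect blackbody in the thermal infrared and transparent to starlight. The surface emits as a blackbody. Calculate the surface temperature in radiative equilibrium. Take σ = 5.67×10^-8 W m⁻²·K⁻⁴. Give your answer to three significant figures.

154 K

Flux at the orbit: S = 1366/(7.54)² = 24.03 W m⁻².
The effective emission temperature is T_e = [S(1−α)/(4σ)]^¼ = 98.23 K.
Layer-by-layer balance gives σT_s⁴ = (N+1)σT_e⁴, so T_s = 6^¼·98.23 = 153.7 K.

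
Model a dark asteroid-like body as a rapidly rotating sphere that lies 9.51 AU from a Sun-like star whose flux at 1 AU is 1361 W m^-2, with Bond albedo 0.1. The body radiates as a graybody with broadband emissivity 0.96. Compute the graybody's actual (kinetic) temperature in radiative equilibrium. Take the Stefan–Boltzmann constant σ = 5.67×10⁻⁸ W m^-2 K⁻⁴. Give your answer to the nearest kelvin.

89 K

Flux at the orbit: S = 1361/(9.51)² = 15.05 W m^-2.
Absorbed flux (global mean): S(1−α)/4 = 15.05·0.9/4 = 3.386 W m^-2.
Equating to εσT⁴ with ε = 0.96: T = (3.386/0.96σ)^(1/4) = 88.81 K.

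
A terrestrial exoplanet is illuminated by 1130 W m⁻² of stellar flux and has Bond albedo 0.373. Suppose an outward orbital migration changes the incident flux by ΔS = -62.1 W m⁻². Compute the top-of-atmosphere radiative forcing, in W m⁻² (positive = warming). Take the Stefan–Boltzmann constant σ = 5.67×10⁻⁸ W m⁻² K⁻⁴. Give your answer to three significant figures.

-9.73 W m⁻²

Only a fraction (1−α) is absorbed and it's spread over 4πR², so ΔF = (1−α)ΔS/4 = -9.734 W m⁻².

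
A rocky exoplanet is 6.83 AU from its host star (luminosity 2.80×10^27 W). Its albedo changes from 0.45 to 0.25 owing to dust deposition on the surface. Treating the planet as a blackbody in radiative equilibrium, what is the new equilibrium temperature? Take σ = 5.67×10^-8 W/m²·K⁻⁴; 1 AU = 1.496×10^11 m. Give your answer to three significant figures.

d = 6.83 × 1.496×10^11 m = 1.022×10^12 m.
S = L/(4πd²) = 213.4 W/m².
With the new albedo, S(1−α₂)/4 = 40.02 W/m², so T₂ = 163.0 K.

163 K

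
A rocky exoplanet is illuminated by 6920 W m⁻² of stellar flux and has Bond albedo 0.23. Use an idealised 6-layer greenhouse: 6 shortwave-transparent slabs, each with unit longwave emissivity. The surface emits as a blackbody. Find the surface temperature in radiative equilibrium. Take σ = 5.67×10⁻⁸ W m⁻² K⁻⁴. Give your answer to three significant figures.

OLR = S(1−α)/4 = 1332 W m⁻²; the top layer radiates at T_e = 391.5 K.
Layer-by-layer balance gives σT_s⁴ = (N+1)σT_e⁴, so T_s = 7^¼·391.5 = 636.8 K.

637 K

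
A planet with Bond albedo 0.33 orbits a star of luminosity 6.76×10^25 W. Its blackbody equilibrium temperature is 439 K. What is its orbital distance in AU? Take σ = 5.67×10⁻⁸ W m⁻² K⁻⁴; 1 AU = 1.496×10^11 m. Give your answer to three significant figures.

The flux needed for this T is 4σT⁴/(1−0.33) = 12570 W m⁻².
Then d = [L/(4πS)]^(1/2) = 2.068×10^10 m, i.e. 0.1383 AU.

0.138 AU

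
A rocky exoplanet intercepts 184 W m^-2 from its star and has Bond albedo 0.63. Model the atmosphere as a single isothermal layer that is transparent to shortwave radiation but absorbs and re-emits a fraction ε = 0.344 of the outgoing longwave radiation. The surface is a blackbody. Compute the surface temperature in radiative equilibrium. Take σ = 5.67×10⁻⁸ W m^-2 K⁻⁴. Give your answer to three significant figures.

At the top of the atmosphere, σT_e⁴ = S(1−α)/4 = 17.02 W m^-2, giving T_e = 131.6 K.
For a single slab of emissivity ε, T_s⁴ = 2T_e⁴/(2−ε); thus T_s = 131.6·(1.208)^(1/4) = 138.0 K.

138 kelvin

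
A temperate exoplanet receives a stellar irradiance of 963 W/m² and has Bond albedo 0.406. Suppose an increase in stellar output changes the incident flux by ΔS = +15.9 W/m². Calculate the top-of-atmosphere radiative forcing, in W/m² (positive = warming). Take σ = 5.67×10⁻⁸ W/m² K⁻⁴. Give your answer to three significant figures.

2.36 W/m²

Only a fraction (1−α) is absorbed and it's spread over 4πR², so ΔF = (1−α)ΔS/4 = 2.361 W/m².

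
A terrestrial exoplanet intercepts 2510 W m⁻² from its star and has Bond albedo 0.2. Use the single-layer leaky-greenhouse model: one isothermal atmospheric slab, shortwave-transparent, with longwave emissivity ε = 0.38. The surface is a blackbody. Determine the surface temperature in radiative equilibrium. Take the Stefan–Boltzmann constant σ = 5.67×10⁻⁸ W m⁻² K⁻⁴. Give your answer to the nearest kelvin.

323 kelvin

At the top of the atmosphere, σT_e⁴ = S(1−α)/4 = 502.0 W m⁻², giving T_e = 306.7 K.
For a single slab of emissivity ε, T_s⁴ = 2T_e⁴/(2−ε); thus T_s = 306.7·(1.235)^(1/4) = 323.3 K.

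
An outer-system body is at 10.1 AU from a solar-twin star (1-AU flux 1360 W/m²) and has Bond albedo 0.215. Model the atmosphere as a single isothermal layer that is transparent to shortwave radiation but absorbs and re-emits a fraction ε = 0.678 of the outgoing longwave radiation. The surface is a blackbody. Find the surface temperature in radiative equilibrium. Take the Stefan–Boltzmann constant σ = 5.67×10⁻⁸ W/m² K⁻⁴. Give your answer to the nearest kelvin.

91 K

Irradiance scales as 1/d², so S = 1360 W/m² × (1/10.1)² = 13.33 W/m².
At the top of the atmosphere, σT_e⁴ = S(1−α)/4 = 2.616 W/m², giving T_e = 82.42 K.
Surface balance with a leaky layer gives σT_s⁴ = σT_e⁴·2/(2−ε), so T_s = T_e·[2/(2−0.678)]^(1/4) = 91.41 K.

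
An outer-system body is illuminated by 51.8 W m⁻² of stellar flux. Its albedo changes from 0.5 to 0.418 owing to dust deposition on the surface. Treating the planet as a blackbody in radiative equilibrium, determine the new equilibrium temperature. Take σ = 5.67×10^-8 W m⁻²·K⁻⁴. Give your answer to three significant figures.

With the new albedo, S(1−α₂)/4 = 7.537 W m⁻², so T₂ = 107.4 K.

107 kelvin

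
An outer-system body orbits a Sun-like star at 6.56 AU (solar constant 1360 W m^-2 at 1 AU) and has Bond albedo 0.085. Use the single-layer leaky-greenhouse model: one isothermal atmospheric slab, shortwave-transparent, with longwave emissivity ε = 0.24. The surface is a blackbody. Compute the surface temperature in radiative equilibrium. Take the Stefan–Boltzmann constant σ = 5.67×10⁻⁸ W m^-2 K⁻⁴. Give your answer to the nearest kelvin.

110 K

By the inverse-square law, S = 1360/6.56² = 31.60 W m^-2.
At the top of the atmosphere, σT_e⁴ = S(1−α)/4 = 7.229 W m^-2, giving T_e = 106.3 K.
Surface balance with a leaky layer gives σT_s⁴ = σT_e⁴·2/(2−ε), so T_s = T_e·[2/(2−0.24)]^(1/4) = 109.7 K.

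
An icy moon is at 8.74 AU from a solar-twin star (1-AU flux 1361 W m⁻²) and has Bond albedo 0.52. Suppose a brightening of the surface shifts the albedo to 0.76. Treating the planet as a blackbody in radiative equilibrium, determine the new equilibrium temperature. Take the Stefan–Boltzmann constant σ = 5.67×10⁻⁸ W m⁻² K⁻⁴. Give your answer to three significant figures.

By the inverse-square law, S = 1361/8.74² = 17.82 W m⁻².
New equilibrium: T₂ = [(1−0.76)·17.82/(4σ)]^(1/4) = 65.89 K.

65.9 K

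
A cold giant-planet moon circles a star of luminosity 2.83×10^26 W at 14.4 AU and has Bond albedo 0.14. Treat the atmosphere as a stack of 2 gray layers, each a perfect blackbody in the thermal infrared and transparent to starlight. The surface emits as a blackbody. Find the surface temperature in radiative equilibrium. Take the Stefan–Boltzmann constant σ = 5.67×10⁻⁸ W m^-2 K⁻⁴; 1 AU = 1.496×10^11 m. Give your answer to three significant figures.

Orbital distance: d = 14.4 AU = 2.154×10^12 m.
S = L/(4πd²) = 4.853 W m^-2.
The effective emission temperature is T_e = [S(1−α)/(4σ)]^¼ = 65.50 K.
For an N-layer opaque stack, T_s⁴ = (N+1)T_e⁴, hence T_s = (3)^(1/4)×65.50 K = 86.20 K.

86.2 K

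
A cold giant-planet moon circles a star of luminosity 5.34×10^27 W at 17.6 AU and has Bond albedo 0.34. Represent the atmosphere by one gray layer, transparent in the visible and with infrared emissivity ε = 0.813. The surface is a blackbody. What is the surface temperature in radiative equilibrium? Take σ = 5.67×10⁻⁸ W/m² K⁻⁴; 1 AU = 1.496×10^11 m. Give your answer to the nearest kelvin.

132 kelvin

Orbital distance: d = 17.6 AU = 2.633×10^12 m.
Flux at the orbit: S = L/(4πd²) = 5.34×10^27/(4π·(2.63×10^12)²) = 61.30 W/m².
At the top of the atmosphere, σT_e⁴ = S(1−α)/4 = 10.11 W/m², giving T_e = 115.6 K.
For a single slab of emissivity ε, T_s⁴ = 2T_e⁴/(2−ε); thus T_s = 115.6·(1.685)^(1/4) = 131.7 K.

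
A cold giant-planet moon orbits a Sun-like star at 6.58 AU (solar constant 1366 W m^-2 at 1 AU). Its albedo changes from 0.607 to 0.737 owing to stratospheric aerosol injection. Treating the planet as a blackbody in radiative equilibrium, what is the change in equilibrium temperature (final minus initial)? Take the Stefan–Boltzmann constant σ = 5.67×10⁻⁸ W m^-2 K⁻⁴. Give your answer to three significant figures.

Irradiance scales as 1/d², so S = 1366 W m^-2 × (1/6.58)² = 31.55 W m^-2.
Before: T₁ = [31.55·0.393/(4σ)]^(1/4) = 85.99 K.
After:  T₂ = [31.55·0.263/(4σ)]^(1/4) = 77.77 K.
Change: 77.77 − 85.99 = -8.215 K.

-8.22 K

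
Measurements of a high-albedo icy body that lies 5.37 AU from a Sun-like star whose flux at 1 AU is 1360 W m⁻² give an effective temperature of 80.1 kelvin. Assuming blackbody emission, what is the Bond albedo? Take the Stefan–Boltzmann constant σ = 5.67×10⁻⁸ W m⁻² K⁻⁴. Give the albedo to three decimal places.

0.802

By the inverse-square law, S = 1360/5.37² = 47.16 W m⁻².
From σT⁴ = S(1−α)/4 we invert for α: 1−α = 4σT⁴/S.
σT⁴ = 2.334 W m⁻², so 4σT⁴ = 9.336 W m⁻².
Hence α = 1 − 9.336/47.16 = 0.8020.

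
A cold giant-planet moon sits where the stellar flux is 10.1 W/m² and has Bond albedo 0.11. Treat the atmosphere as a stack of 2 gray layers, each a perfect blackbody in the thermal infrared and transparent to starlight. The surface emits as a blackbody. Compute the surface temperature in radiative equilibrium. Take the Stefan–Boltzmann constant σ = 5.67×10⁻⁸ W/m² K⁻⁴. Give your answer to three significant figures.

OLR = S(1−α)/4 = 2.247 W/m²; the top layer radiates at T_e = 79.34 K.
With N = 2 opaque layers, T_s = (N+1)^(1/4)·T_e = 3^(1/4)·79.34 = 104.4 K.

104 K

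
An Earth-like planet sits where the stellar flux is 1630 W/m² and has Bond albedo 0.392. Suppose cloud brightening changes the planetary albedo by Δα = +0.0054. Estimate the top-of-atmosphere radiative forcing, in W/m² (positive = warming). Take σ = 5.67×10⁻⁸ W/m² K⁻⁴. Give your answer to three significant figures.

-2.20 W/m²

The change in absorbed flux is Δ[S(1−α)/4] = −SΔα/4 = -2.200 W/m².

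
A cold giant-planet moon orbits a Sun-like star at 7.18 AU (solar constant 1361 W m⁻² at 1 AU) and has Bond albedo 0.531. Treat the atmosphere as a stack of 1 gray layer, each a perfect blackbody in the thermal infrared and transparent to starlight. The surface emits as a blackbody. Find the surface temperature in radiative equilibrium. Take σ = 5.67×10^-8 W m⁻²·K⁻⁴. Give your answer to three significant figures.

Irradiance scales as 1/d², so S = 1361 W m⁻² × (1/7.18)² = 26.40 W m⁻².
OLR = S(1−α)/4 = 3.095 W m⁻²; the top layer radiates at T_e = 85.96 K.
With N = 1 opaque layers, T_s = (N+1)^(1/4)·T_e = 2^(1/4)·85.96 = 102.2 K.

102 kelvin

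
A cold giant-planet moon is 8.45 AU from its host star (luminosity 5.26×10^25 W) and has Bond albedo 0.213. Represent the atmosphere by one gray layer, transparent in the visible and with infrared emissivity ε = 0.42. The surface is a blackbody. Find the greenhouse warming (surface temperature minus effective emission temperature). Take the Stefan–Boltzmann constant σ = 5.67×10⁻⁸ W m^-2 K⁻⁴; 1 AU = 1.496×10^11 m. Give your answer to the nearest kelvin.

3 K

Orbital distance: d = 8.45 AU = 1.264×10^12 m.
S = L/(4πd²) = 2.619 W m^-2.
At the top of the atmosphere, σT_e⁴ = S(1−α)/4 = 0.5154 W m^-2, giving T_e = 54.91 K.
The surface balance (absorbed SW + ε·downward IR = σT_s⁴) with T_a⁴ = T_s⁴/2 reduces to T_s = T_e·[2/(2−ε)]^¼ = 58.24 K.
T_s − T_e = 58.24 − 54.91 = 3.333 K.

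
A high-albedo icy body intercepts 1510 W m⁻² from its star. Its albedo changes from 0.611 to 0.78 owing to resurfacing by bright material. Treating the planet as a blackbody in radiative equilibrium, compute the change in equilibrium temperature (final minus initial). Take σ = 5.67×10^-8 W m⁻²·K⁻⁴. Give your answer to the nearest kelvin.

Before: T₁ = [1510·0.389/(4σ)]^(1/4) = 225.6 K.
After:  T₂ = [1510·0.22/(4σ)]^(1/4) = 195.6 K.
Change: 195.6 − 225.6 = -29.96 K.

-30 K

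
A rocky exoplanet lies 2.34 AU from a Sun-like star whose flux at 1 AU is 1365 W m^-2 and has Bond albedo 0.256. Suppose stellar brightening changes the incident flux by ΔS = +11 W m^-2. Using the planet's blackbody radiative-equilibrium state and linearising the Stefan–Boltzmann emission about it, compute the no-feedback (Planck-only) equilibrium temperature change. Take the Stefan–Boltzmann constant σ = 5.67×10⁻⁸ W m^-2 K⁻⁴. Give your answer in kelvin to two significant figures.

1.9 K

By the inverse-square law, S = 1365/2.34² = 249.3 W m^-2.
Reference equilibrium: T_e = [S(1−α)/(4σ)]^(1/4) = 169.1 K.
TOA radiative forcing: ΔF = (1−α)ΔS/4 = 0.744·(+11)/4 = 2.046 W m^-2.
Linearising σT⁴ gives d(σT⁴)/dT = 4σT_e³ = 1.097 W m^-2 per K.
So ΔT₀ = 2.046/1.097 = 1.87 K.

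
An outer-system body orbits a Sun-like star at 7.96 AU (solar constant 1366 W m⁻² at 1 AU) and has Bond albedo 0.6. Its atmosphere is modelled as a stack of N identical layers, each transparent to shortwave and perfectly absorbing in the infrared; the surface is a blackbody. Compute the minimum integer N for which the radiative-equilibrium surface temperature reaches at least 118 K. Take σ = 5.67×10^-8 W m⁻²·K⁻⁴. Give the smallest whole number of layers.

5

By the inverse-square law, S = 1366/7.96² = 21.56 W m⁻².
The effective emission temperature is T_e = [S(1−α)/(4σ)]^¼ = 78.53 K.
Need (N+1)T_e⁴ ≥ T_s⁴, i.e. N+1 ≥ (118/78.53)⁴ = 5.099.
So N ≥ 4.099; the smallest integer is N = 5.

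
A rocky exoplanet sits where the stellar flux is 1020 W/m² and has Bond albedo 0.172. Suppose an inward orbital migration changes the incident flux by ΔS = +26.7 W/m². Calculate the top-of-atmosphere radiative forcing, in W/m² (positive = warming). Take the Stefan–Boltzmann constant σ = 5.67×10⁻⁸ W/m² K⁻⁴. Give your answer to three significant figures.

TOA radiative forcing: ΔF = (1−α)ΔS/4 = 0.828·(+26.7)/4 = 5.527 W/m².

5.53 W/m²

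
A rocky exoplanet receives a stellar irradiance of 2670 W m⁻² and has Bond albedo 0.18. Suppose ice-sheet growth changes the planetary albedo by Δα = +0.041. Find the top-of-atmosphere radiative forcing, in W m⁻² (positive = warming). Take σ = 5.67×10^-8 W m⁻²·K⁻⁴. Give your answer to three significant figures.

-27.4 W m⁻²

The change in absorbed flux is Δ[S(1−α)/4] = −SΔα/4 = -27.37 W m⁻².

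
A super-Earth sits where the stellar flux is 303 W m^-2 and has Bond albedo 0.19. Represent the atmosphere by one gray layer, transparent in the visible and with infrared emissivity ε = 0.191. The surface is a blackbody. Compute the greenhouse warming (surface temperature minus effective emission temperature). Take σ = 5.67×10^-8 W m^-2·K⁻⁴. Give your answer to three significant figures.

Effective emission temperature (TOA balance): σT_e⁴ = S(1−α)/4 = 61.36 W m^-2 → T_e = 181.4 K.
For a single slab of emissivity ε, T_s⁴ = 2T_e⁴/(2−ε); thus T_s = 181.4·(1.106)^(1/4) = 186.0 K.
Greenhouse warming: T_s − T_e = 4.609 K.

4.61 K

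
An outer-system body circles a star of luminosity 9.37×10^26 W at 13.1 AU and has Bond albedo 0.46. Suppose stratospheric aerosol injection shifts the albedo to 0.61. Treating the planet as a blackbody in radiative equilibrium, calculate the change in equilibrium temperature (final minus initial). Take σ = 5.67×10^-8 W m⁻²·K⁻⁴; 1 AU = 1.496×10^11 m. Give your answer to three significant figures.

Orbital distance: d = 13.1 AU = 1.960×10^12 m.
S = L/(4πd²) = 19.41 W m⁻².
Before: T₁ = [19.41·0.54/(4σ)]^(1/4) = 82.46 K.
With α = 0.61, T₂ = 76.01 K.
Change: 76.01 − 82.46 = -6.443 K.

-6.44 K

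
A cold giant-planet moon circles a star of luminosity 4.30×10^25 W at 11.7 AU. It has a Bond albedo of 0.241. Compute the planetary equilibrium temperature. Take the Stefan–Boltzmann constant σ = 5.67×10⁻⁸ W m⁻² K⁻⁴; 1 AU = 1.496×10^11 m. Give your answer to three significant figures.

44.0 K

d = 11.7 × 1.496×10^11 m = 1.750×10^12 m.
Spreading L over a sphere of radius d: S = 4.30×10^25/(4π·1.75×10^12²) = 1.117 W m⁻².
Averaging over the sphere, the absorbed flux is S(1−α)/4 = 0.2119 W m⁻².
Balancing against σT⁴: T = (0.2119/5.67×10⁻⁸)^(1/4) = 43.97 K.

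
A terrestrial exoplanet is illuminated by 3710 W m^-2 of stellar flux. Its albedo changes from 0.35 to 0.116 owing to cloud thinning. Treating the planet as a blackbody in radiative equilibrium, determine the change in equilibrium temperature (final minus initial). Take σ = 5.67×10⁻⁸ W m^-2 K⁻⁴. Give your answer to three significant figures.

Initial: T₁ = [S(1−0.35)/(4σ)]^(1/4) = 321.1 K.
After:  T₂ = [3710·0.884/(4σ)]^(1/4) = 346.8 K.
Change: 346.8 − 321.1 = 25.66 K.

25.7 kelvin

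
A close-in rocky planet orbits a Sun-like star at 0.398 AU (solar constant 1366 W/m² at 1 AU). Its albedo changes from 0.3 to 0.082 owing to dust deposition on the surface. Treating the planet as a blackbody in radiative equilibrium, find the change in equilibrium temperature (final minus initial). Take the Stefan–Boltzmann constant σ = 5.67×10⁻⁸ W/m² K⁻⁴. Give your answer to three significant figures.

28.3 K

Flux at the orbit: S = 1366/(0.398)² = 8624 W/m².
Before: T₁ = [8624·0.7/(4σ)]^(1/4) = 403.9 K.
After:  T₂ = [8624·0.918/(4σ)]^(1/4) = 432.2 K.
ΔT = T₂ − T₁ = 28.33 K.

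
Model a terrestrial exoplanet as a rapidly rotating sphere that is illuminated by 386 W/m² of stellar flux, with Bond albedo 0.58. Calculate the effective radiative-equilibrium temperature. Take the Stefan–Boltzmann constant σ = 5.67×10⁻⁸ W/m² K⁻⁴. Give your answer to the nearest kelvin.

164 kelvin

Absorbed flux (global mean): S(1−α)/4 = 386.0·0.42/4 = 40.53 W/m².
Set σT⁴ = 40.53 → T = (40.53/σ)^(1/4) = 163.5 K.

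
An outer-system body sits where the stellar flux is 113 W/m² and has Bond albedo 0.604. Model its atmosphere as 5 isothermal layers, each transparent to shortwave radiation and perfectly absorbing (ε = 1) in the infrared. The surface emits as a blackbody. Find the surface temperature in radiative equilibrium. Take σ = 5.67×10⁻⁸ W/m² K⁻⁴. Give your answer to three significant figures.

Top-of-atmosphere balance: σT_e⁴ = S(1−α)/4 = 11.19 W/m² → T_e = 118.5 K.
With N = 5 opaque layers, T_s = (N+1)^(1/4)·T_e = 6^(1/4)·118.5 = 185.5 K.

185 K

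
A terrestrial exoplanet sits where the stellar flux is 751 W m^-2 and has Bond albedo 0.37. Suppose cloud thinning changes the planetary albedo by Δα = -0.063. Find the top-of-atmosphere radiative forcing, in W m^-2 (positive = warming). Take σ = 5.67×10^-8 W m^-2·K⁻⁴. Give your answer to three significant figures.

11.8 W m^-2

TOA radiative forcing: ΔF = −S·Δα/4 = −751.0·(-0.063)/4 = 11.83 W m^-2.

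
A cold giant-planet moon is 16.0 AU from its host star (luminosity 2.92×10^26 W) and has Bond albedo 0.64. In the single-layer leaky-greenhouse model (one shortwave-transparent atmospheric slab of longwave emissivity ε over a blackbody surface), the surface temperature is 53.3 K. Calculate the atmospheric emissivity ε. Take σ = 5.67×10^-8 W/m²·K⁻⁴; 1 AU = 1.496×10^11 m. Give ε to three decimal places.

0.405

Orbital distance: d = 16.0 AU = 2.394×10^12 m.
Spreading L over a sphere of radius d: S = 2.92×10^26/(4π·2.39×10^12²) = 4.056 W/m².
Effective temperature: T_e = [S(1−α)/(4σ)]^(1/4) = 50.37 K.
T_s⁴ = T_e⁴·2/(2−ε) → ε = 2 − 2(T_e/T_s)⁴ = 2 − 2·(50.37/53.3)⁴ = 0.4047.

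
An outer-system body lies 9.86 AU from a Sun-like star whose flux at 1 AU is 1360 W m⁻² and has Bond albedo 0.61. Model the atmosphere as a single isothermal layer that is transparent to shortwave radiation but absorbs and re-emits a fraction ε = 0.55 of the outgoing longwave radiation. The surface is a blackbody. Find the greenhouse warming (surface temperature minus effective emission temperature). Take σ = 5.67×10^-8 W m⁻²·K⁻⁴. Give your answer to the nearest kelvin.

6 K

By the inverse-square law, S = 1360/9.86² = 13.99 W m⁻².
Effective emission temperature (TOA balance): σT_e⁴ = S(1−α)/4 = 1.364 W m⁻² → T_e = 70.03 K.
The surface balance (absorbed SW + ε·downward IR = σT_s⁴) with T_a⁴ = T_s⁴/2 reduces to T_s = T_e·[2/(2−ε)]^¼ = 75.90 K.
The atmosphere warms the surface by 5.863 K.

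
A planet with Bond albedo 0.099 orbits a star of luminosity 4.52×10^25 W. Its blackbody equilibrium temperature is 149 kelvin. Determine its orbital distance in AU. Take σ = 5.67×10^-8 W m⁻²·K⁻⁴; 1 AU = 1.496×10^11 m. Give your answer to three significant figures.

Required flux: S = 4σT⁴/(1−α) = 124.1 W m⁻².
Then d = [L/(4πS)]^(1/2) = 1.703×10^11 m, i.e. 1.138 AU.

1.14 AU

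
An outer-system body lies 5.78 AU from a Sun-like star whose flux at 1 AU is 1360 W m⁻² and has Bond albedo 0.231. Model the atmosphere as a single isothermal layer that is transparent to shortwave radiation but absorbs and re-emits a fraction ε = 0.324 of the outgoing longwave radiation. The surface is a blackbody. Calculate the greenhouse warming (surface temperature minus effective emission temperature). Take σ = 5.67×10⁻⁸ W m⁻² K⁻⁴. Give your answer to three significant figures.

Flux at the orbit: S = 1360/(5.78)² = 40.71 W m⁻².
Effective emission temperature (TOA balance): σT_e⁴ = S(1−α)/4 = 7.826 W m⁻² → T_e = 108.4 K.
Surface balance with a leaky layer gives σT_s⁴ = σT_e⁴·2/(2−ε), so T_s = T_e·[2/(2−0.324)]^(1/4) = 113.3 K.
The atmosphere warms the surface by 4.897 K.

4.90 K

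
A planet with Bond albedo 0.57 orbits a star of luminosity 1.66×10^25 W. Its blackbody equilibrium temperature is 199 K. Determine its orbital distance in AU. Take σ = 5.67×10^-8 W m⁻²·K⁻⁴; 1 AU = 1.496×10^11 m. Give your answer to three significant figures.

The flux needed for this T is 4σT⁴/(1−0.57) = 827.2 W m⁻².
Then d = [L/(4πS)]^(1/2) = 3.996×10^10 m, i.e. 0.2671 AU.

0.267 AU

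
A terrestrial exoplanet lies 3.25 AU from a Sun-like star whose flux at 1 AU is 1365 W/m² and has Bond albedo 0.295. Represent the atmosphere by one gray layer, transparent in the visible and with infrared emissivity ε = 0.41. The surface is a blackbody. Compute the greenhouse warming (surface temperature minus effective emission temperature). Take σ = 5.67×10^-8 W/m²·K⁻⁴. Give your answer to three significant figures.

By the inverse-square law, S = 1365/3.25² = 129.2 W/m².
At the top of the atmosphere, σT_e⁴ = S(1−α)/4 = 22.78 W/m², giving T_e = 141.6 K.
The surface balance (absorbed SW + ε·downward IR = σT_s⁴) with T_a⁴ = T_s⁴/2 reduces to T_s = T_e·[2/(2−ε)]^¼ = 149.9 K.
T_s − T_e = 149.9 − 141.6 = 8.357 K.

8.36 kelvin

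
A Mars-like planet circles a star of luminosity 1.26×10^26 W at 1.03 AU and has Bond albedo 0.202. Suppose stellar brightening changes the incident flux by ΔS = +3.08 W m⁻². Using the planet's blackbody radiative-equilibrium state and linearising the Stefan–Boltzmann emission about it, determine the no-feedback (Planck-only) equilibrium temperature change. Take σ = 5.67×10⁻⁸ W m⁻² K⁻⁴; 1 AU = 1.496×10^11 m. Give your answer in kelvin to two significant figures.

0.36 K

d = 1.03 × 1.496×10^11 m = 1.541×10^11 m.
Spreading L over a sphere of radius d: S = 1.26×10^26/(4π·1.54×10^11²) = 422.3 W m⁻².
Unperturbed T_e = [422.3·(1−0.202)/(4σ)]^¼ = 196.3 K.
ΔF = Δ[S(1−α)]/4 = (1−0.202)·+3.08/4 = 0.6145 W m⁻².
Planck response: λ_P = 4σT_e³ = 4·5.67×10⁻⁸·(196.3)³ = 1.716 W m⁻²/K.
So ΔT₀ = 0.6145/1.716 = 0.358 K.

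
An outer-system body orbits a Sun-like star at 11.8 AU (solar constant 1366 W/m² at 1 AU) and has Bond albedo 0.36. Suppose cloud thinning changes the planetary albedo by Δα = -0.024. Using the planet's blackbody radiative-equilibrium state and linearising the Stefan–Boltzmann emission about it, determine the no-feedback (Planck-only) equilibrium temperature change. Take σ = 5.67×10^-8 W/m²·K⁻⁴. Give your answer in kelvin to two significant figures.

By the inverse-square law, S = 1366/11.8² = 9.810 W/m².
Unperturbed T_e = [9.810·(1−0.36)/(4σ)]^¼ = 72.54 K.
The change in absorbed flux is Δ[S(1−α)/4] = −SΔα/4 = 0.05886 W/m².
The Planck feedback parameter is 4σT_e³ = 0.08656 W/m²/K.
ΔT₀ = ΔF/λ_P = 0.05886/0.08656 = 0.680 K.

0.68 K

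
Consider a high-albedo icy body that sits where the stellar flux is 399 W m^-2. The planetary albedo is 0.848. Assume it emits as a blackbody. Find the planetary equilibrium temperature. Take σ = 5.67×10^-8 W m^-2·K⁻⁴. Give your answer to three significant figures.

128 kelvin

Averaging over the sphere, the absorbed flux is S(1−α)/4 = 15.16 W m^-2.
In equilibrium σT⁴ equals this, so T = 127.9 K.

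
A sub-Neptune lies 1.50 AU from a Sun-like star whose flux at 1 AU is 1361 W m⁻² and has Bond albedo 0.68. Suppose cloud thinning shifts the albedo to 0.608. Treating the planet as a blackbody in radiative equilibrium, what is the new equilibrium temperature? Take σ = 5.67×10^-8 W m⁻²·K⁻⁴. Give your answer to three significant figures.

By the inverse-square law, S = 1361/1.50² = 604.9 W m⁻².
T₂ = [S(1−α₂)/(4σ)]^(1/4) = [604.9·0.392/(4σ)]^(1/4) = 179.8 K.

180 kelvin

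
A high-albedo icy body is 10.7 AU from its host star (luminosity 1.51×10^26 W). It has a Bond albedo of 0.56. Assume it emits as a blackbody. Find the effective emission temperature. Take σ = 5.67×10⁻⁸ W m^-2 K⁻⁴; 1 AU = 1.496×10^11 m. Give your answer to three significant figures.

d = 10.7 × 1.496×10^11 m = 1.601×10^12 m.
Spreading L over a sphere of radius d: S = 1.51×10^26/(4π·1.60×10^12²) = 4.690 W m^-2.
The planet absorbs (1−α)S over its disc πR² and re-emits over 4πR², so the mean absorbed flux is (1−0.56)·4.690/4 = 0.5159 W m^-2.
Set σT⁴ = 0.5159 → T = (0.5159/σ)^(1/4) = 54.92 K.

54.9 K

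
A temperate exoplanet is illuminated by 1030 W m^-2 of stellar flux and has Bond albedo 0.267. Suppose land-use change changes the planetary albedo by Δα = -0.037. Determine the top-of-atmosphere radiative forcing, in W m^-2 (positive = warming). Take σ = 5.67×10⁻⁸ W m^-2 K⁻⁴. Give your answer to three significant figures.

9.53 W m^-2

ΔF = −(S/4)Δα = −(1030/4)×(-0.037) = 9.527 W m^-2.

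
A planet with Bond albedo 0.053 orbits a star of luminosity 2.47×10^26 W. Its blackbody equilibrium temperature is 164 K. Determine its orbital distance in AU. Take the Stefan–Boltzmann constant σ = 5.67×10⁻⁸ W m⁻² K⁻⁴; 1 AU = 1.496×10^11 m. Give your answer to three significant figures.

2.25 AU

Required flux: S = 4σT⁴/(1−α) = 173.2 W m⁻².
Then d = [L/(4πS)]^(1/2) = 3.368×10^11 m, i.e. 2.252 AU.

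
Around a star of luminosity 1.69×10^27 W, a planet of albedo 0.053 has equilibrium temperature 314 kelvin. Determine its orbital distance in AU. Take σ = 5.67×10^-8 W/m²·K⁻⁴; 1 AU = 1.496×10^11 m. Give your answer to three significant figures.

1.61 AU

The flux needed for this T is 4σT⁴/(1−0.053) = 2328 W/m².
Then d = [L/(4πS)]^(1/2) = 2.403×10^11 m, i.e. 1.607 AU.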